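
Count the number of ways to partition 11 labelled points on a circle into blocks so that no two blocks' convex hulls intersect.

58786

Non-crossing partitions of an n-element set are counted by C_n; here n = 11.
C_11 = C_10 · 2(2·10+1)/(10+2) = 16796 · 42/12 = 58786.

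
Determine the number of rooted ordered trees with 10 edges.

A rooted plane tree with 10 edges has 11 nodes, and the count is C_10.
C_10 = C(20,10)/11 = 184756/11 = 16796.

16796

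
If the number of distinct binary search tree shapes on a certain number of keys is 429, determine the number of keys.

7

Binary search tree shapes on n keys are counted by C_n. The Catalan number equal to 429 is C_7.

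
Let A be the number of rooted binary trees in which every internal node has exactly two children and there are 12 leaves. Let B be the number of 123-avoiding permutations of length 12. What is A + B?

266798

A full binary tree with L leaves has L−1 internal nodes and is counted by C_{L−1}; L = 12 gives C_11. So A = C_11 = 58786.
Permutations of [n] avoiding any single length-3 pattern are counted by C_n; here n = 12. So B = C_12 = 208012.
A + B = 58786 + 208012 = 266798.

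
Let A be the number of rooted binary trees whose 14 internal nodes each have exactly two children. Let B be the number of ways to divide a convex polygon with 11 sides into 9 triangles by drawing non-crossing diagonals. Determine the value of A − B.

2669578

Full binary trees with n internal nodes are counted by C_n; here n = 14. So A = C_14 = 2674440.
The number of triangulations of an 11-gon is the Catalan number C_9 (index = sides − 2). So B = C_9 = 4862.
A − B = 2674440 − 4862 = 2669578.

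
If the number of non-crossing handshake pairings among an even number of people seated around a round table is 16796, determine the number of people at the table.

20

Non-crossing handshake pairings of 2n people are counted by C_n. The Catalan number equal to 16796 is C_10.
So n = 10, and there are 2n = 20 people.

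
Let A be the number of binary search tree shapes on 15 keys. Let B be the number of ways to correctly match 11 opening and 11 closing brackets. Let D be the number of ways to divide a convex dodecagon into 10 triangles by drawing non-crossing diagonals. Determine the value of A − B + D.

9652855

There are C_n binary search tree shapes on n keys; with n = 15 that is C_15. So A = C_15 = 9694845.
With 11 pairs the number of balanced bracket strings is the Catalan number C_11. So B = C_11 = 58786.
Triangulations of a convex m-gon are counted by C_{m−2}; with m = 12 this is C_10. So D = C_10 = 16796.
A − B + D = 9694845 − 58786 + 16796 = 9652855.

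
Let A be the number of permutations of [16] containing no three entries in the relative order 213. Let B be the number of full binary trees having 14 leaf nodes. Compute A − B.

For any fixed pattern of length 3, the pattern-avoiding permutations of [16] number C_16. So A = C_16 = 35357670.
A full binary tree with L leaves has L−1 internal nodes and is counted by C_{L−1}; L = 14 gives C_13. So B = C_13 = 742900.
A − B = 35357670 − 742900 = 34614770.

34614770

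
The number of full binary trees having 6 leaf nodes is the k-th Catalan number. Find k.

A full binary tree with L leaves has L−1 internal nodes and is counted by C_{L−1}; L = 6 gives C_5.

5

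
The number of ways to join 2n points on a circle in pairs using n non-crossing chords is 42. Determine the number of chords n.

Non-crossing pairings of 2n points on a circle are counted by C_n. The Catalan number equal to 42 is C_5.

5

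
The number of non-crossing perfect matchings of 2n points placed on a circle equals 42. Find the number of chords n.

Non-crossing pairings of 2n points on a circle are counted by C_n, and C_5 = 42.

5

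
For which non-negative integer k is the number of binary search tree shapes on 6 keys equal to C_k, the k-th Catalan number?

Rooted binary trees with 6 nodes (each child slot possibly empty) number C_6.

6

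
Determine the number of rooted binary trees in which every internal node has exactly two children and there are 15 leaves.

Full binary trees with 15 leaves have 15−1 = 14 internal nodes, so there are C_14 of them.
C_14 = C(28,14)/15 = 40116600/15 = 2674440.

2674440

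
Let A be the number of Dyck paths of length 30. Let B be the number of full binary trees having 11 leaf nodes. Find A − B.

Paths of 15 up- and 15 down-steps that never dip below the axis are Dyck paths; their count is C_15. So A = C_15 = 9694845.
A full binary tree with L leaves has L−1 internal nodes and is counted by C_{L−1}; L = 11 gives C_10. So B = C_10 = 16796.
A − B = 9694845 − 16796 = 9678049.

9678049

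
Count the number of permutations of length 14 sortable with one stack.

2674440

By Knuth's characterisation, the stack-sortable permutations of length 14 are the 231-avoiders, numbering C_14.
C_14 = C(28,14)/15 = 40116600/15 = 2674440.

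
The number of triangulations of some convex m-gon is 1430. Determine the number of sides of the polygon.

Triangulations of a convex m-gon are counted by C_{m−2}, and C_8 = 1430.
So m − 2 = 8, giving m = 10 sides.

10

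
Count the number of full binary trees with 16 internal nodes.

Full binary trees with n internal nodes are counted by C_n; here n = 16.
C_16 = C_15 · 2(2·15+1)/(15+2) = 9694845 · 62/17 = 35357670.

35357670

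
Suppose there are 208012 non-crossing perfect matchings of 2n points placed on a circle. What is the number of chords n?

12

Non-crossing pairings of 2n points on a circle are counted by C_n. Since C_12 = 208012, the index is 12.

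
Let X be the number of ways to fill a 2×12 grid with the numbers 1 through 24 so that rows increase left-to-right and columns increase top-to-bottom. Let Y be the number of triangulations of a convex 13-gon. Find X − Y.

By the hook-length formula (or a Dyck-path bijection), SYT of shape 2×12 number C_12. So X = C_12 = 208012.
Triangulations of a convex m-gon are counted by C_{m−2}; with m = 13 this is C_11. So Y = C_11 = 58786.
X − Y = 208012 − 58786 = 149226.

149226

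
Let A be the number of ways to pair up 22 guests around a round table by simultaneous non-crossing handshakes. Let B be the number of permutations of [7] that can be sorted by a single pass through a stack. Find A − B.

58357

With 22 = 2·11 people, non-crossing handshake pairings are non-crossing perfect matchings on a circle, counted by C_11. So A = C_11 = 58786.
Stack-sortable permutations are exactly the 231-avoiding ones, counted by C_n; here n = 7. So B = C_7 = 429.
A − B = 58786 − 429 = 58357.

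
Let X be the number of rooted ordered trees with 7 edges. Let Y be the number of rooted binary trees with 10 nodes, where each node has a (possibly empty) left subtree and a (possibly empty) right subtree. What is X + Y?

Rooted ordered trees with n edges are counted by C_n; here n = 7. So X = C_7 = 429.
Rooted binary trees with 10 nodes (each child slot possibly empty) number C_10. So Y = C_10 = 16796.
X + Y = 429 + 16796 = 17225.

17225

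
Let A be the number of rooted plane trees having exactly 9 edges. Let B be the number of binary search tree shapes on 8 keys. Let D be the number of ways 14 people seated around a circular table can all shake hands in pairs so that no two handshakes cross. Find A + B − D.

Rooted ordered trees with n edges are counted by C_n; here n = 9. So A = C_9 = 4862.
There are C_n binary search tree shapes on n keys; with n = 8 that is C_8. So B = C_8 = 1430.
With 14 = 2·7 people, non-crossing handshake pairings are non-crossing perfect matchings on a circle, counted by C_7. So D = C_7 = 429.
A + B − D = 4862 + 1430 − 429 = 5863.

5863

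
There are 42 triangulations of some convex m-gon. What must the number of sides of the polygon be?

7

Triangulations of a convex m-gon are counted by C_{m−2}. The Catalan number equal to 42 is C_5.
So m − 2 = 5, giving m = 7 sides.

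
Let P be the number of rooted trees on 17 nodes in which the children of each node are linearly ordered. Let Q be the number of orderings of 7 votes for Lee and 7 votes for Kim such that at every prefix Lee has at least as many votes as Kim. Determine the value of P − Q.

A rooted plane tree on 17 nodes has 16 edges, and such trees are counted by C_16. So P = C_16 = 35357670.
Reading a vote for the leader as '(' and for the other as ')' turns such a sequence into a balanced string of 7 pairs, so the count is C_7. So Q = C_7 = 429.
P − Q = 35357670 − 429 = 35357241.

35357241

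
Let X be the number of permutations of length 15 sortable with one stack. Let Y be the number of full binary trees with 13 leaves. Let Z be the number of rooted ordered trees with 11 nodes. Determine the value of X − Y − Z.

9470037

By Knuth's characterisation, the stack-sortable permutations of length 15 are the 231-avoiders, numbering C_15. So X = C_15 = 9694845.
Full binary trees with 13 leaves have 13−1 = 12 internal nodes, so there are C_12 of them. So Y = C_12 = 208012.
A rooted plane tree on 11 nodes has 10 edges, and such trees are counted by C_10. So Z = C_10 = 16796.
X − Y − Z = 9694845 − 208012 − 16796 = 9470037.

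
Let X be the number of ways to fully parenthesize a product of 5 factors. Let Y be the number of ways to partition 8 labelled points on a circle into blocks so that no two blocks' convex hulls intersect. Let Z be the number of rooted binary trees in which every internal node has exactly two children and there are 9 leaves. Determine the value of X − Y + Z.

14

Bracketing 5 factors into binary products is counted by C_{5−1} = C_4. So X = C_4 = 14.
Non-crossing partitions of an n-element set are counted by C_n; here n = 8. So Y = C_8 = 1430.
Full binary trees with 9 leaves have 9−1 = 8 internal nodes, so there are C_8 of them. So Z = C_8 = 1430.
X − Y + Z = 14 − 1430 + 1430 = 14.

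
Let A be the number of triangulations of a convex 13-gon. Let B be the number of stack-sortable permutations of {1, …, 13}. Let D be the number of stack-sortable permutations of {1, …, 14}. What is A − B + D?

The number of triangulations of a 13-gon is the Catalan number C_11 (index = sides − 2). So A = C_11 = 58786.
By Knuth's characterisation, the stack-sortable permutations of length 13 are the 231-avoiders, numbering C_13. So B = C_13 = 742900.
By Knuth's characterisation, the stack-sortable permutations of length 14 are the 231-avoiders, numbering C_14. So D = C_14 = 2674440.
A − B + D = 58786 − 742900 + 2674440 = 1990326.

1990326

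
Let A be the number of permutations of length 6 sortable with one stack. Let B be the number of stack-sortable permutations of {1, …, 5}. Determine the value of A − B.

By Knuth's characterisation, the stack-sortable permutations of length 6 are the 231-avoiders, numbering C_6. So A = C_6 = 132.
By Knuth's characterisation, the stack-sortable permutations of length 5 are the 231-avoiders, numbering C_5. So B = C_5 = 42.
A − B = 132 − 42 = 90.

90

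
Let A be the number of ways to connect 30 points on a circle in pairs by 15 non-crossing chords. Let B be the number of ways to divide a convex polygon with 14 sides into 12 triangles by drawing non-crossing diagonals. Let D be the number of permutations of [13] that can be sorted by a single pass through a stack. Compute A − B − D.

8743933

Pairing 30 circle points by 15 non-crossing chords gives C_15 matchings. So A = C_15 = 9694845.
The number of triangulations of a 14-gon is the Catalan number C_12 (index = sides − 2). So B = C_12 = 208012.
By Knuth's characterisation, the stack-sortable permutations of length 13 are the 231-avoiders, numbering C_13. So D = C_13 = 742900.
A − B − D = 9694845 − 208012 − 742900 = 8743933.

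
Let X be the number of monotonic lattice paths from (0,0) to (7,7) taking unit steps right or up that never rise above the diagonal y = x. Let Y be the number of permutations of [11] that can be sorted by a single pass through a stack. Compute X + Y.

59215

Monotone paths in an n×n grid that stay weakly below the diagonal are counted by C_n; here n = 7. So X = C_7 = 429.
Stack-sortable permutations are exactly the 231-avoiding ones, counted by C_n; here n = 11. So Y = C_11 = 58786.
X + Y = 429 + 58786 = 59215.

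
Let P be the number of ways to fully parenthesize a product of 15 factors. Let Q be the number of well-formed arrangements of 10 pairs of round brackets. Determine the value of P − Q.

2657644

Parenthesizations of m factors correspond to full binary trees with m leaves, counted by C_{m−1}; m = 15 gives C_14. So P = C_14 = 2674440.
A balanced arrangement of 10 bracket pairs is a Dyck word of semilength 10, so the count is C_10. So Q = C_10 = 16796.
P − Q = 2674440 − 16796 = 2657644.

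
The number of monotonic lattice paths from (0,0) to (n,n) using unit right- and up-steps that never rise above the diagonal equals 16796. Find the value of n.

10

Such diagonal-avoiding paths in an n×n grid are counted by C_n. The Catalan number equal to 16796 is C_10.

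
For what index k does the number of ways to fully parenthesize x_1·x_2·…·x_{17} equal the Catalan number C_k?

16

Bracketing 17 factors into binary products is counted by C_{17−1} = C_16.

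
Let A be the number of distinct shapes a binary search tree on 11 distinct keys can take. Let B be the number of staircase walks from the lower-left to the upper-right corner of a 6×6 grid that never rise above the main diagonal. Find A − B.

Rooted binary trees with 11 nodes (each child slot possibly empty) number C_11. So A = C_11 = 58786.
Sub-diagonal monotone paths from (0,0) to (6,6) biject with Dyck paths of semilength 6, giving C_6. So B = C_6 = 132.
A − B = 58786 − 132 = 58654.

58654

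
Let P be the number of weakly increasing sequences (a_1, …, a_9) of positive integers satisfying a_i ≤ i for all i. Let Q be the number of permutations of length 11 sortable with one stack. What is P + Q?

63648

Weakly increasing sequences with a_i ≤ i biject with Dyck paths of semilength 9, so there are C_9. So P = C_9 = 4862.
Stack-sortable permutations are exactly the 231-avoiding ones, counted by C_n; here n = 11. So Q = C_11 = 58786.
P + Q = 4862 + 58786 = 63648.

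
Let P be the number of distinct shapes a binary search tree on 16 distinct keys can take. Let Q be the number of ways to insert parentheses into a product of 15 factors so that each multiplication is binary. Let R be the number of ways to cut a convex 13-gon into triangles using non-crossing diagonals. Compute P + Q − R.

Rooted binary trees with 16 nodes (each child slot possibly empty) number C_16. So P = C_16 = 35357670.
Parenthesizations of m factors correspond to full binary trees with m leaves, counted by C_{m−1}; m = 15 gives C_14. So Q = C_14 = 2674440.
The number of triangulations of a 13-gon is the Catalan number C_11 (index = sides − 2). So R = C_11 = 58786.
P + Q − R = 35357670 + 2674440 − 58786 = 37973324.

37973324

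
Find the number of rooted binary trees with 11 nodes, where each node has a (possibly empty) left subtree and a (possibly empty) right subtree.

58786

Rooted binary trees with 11 nodes (each child slot possibly empty) number C_11.
C_11 = 58786.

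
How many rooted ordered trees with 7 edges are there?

A rooted plane tree with 7 edges has 8 nodes, and the count is C_7.
C_7 = C(14,7)/8 = 3432/8 = 429.

429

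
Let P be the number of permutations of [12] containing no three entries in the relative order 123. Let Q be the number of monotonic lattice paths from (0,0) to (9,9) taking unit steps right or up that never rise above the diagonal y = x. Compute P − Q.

Permutations of [n] avoiding any single length-3 pattern are counted by C_n; here n = 12. So P = C_12 = 208012.
Sub-diagonal monotone paths from (0,0) to (9,9) biject with Dyck paths of semilength 9, giving C_9. So Q = C_9 = 4862.
P − Q = 208012 − 4862 = 203150.

203150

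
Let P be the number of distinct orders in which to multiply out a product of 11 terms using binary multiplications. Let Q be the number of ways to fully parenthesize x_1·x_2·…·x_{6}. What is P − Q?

Parenthesizations of m factors correspond to full binary trees with m leaves, counted by C_{m−1}; m = 11 gives C_10. So P = C_10 = 16796.
Parenthesizations of m factors correspond to full binary trees with m leaves, counted by C_{m−1}; m = 6 gives C_5. So Q = C_5 = 42.
P − Q = 16796 − 42 = 16754.

16754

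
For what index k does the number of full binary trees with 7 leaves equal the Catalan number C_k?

Full binary trees with 7 leaves have 7−1 = 6 internal nodes, so there are C_6 of them.

6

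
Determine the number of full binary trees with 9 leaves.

Full binary trees with 9 leaves have 9−1 = 8 internal nodes, so there are C_8 of them.
C_8 = 1430.

1430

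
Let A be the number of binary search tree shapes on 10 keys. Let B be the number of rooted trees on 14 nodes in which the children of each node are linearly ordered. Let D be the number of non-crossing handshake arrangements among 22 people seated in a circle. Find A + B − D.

There are C_n binary search tree shapes on n keys; with n = 10 that is C_10. So A = C_10 = 16796.
A rooted plane tree on 14 nodes has 13 edges, and such trees are counted by C_13. So B = C_13 = 742900.
With 22 = 2·11 people, non-crossing handshake pairings are non-crossing perfect matchings on a circle, counted by C_11. So D = C_11 = 58786.
A + B − D = 16796 + 742900 − 58786 = 700910.

700910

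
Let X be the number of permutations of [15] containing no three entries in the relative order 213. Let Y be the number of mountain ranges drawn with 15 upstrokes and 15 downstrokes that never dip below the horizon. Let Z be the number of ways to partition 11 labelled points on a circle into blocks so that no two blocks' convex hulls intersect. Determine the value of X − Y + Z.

58786

Permutations of [n] avoiding any single length-3 pattern are counted by C_n; here n = 15. So X = C_15 = 9694845.
Dyck paths of semilength n (length 2n) are counted by C_n; here n = 15. So Y = C_15 = 9694845.
Non-crossing partitions of an n-element set are counted by C_n; here n = 11. So Z = C_11 = 58786.
X − Y + Z = 9694845 − 9694845 + 58786 = 58786.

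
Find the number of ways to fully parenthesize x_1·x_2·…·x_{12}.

58786

Bracketing 12 factors into binary products is counted by C_{12−1} = C_11.
C_11 = 58786.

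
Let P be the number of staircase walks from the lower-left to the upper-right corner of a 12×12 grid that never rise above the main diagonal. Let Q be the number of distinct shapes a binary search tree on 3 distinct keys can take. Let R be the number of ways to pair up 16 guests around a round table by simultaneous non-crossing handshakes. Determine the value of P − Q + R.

Monotone paths in an n×n grid that stay weakly below the diagonal are counted by C_n; here n = 12. So P = C_12 = 208012.
Binary trees (left/right distinguished) on n nodes are counted by C_n; here n = 3. So Q = C_3 = 5.
Non-crossing handshake pairings of 2n people are counted by C_n; 16 people gives n = 8. So R = C_8 = 1430.
P − Q + R = 208012 − 5 + 1430 = 209437.

209437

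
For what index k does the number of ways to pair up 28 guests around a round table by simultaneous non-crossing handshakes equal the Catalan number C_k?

14

Non-crossing handshake pairings of 2n people are counted by C_n; 28 people gives n = 14.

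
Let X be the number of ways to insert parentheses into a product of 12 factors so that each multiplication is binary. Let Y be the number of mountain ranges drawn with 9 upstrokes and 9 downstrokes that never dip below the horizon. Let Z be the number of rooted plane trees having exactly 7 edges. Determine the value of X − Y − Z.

Bracketing 12 factors into binary products is counted by C_{12−1} = C_11. So X = C_11 = 58786.
A Dyck path with 9 up-steps and 9 down-steps has semilength 9, so there are C_9 of them. So Y = C_9 = 4862.
Rooted ordered trees with n edges are counted by C_n; here n = 7. So Z = C_7 = 429.
X − Y − Z = 58786 − 4862 − 429 = 53495.

53495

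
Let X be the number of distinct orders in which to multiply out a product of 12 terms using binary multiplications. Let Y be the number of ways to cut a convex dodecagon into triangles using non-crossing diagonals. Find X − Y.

41990

Ways to associate a product of 12 factors correspond to binary trees on 12 leaves, so the count is C_11. So X = C_11 = 58786.
Triangulations of a convex m-gon are counted by C_{m−2}; with m = 12 this is C_10. So Y = C_10 = 16796.
X − Y = 58786 − 16796 = 41990.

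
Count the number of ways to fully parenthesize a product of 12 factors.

Bracketing 12 factors into binary products is counted by C_{12−1} = C_11.
C_11 = C_10 · 2(2·10+1)/(10+2) = 16796 · 42/12 = 58786.

58786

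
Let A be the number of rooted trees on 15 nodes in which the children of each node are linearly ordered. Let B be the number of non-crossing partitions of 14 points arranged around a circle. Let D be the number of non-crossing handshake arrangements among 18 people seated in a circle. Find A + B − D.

5344018

A rooted plane tree on 15 nodes has 14 edges, and such trees are counted by C_14. So A = C_14 = 2674440.
Non-crossing partitions of an n-element set are counted by C_n; here n = 14. So B = C_14 = 2674440.
Non-crossing handshake pairings of 2n people are counted by C_n; 18 people gives n = 9. So D = C_9 = 4862.
A + B − D = 2674440 + 2674440 − 4862 = 5344018.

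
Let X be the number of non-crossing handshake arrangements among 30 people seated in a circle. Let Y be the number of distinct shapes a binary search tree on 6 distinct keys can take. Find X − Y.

9694713

Non-crossing handshake pairings of 2n people are counted by C_n; 30 people gives n = 15. So X = C_15 = 9694845.
There are C_n binary search tree shapes on n keys; with n = 6 that is C_6. So Y = C_6 = 132.
X − Y = 9694845 − 132 = 9694713.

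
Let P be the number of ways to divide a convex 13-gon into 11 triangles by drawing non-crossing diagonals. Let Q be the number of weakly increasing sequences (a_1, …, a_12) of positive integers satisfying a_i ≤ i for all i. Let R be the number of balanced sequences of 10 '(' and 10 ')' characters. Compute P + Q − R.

The number of triangulations of a 13-gon is the Catalan number C_11 (index = sides − 2). So P = C_11 = 58786.
Such sub-staircase sequences of length n are counted by C_n; here n = 12. So Q = C_12 = 208012.
A balanced arrangement of 10 bracket pairs is a Dyck word of semilength 10, so the count is C_10. So R = C_10 = 16796.
P + Q − R = 58786 + 208012 − 16796 = 250002.

250002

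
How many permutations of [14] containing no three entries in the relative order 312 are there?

Permutations of [n] avoiding any single length-3 pattern are counted by C_n; here n = 14.
C_14 = C(28,14)/15 = 40116600/15 = 2674440.

2674440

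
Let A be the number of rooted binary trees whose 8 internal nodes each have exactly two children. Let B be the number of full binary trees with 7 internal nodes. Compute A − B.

1001

Full binary trees with n internal nodes are counted by C_n; here n = 8. So A = C_8 = 1430.
The number of full binary trees on 7 internal nodes is the Catalan number C_7. So B = C_7 = 429.
A − B = 1430 − 429 = 1001.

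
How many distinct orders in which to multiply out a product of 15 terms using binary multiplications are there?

Bracketing 15 factors into binary products is counted by C_{15−1} = C_14.
C_14 = 2674440.

2674440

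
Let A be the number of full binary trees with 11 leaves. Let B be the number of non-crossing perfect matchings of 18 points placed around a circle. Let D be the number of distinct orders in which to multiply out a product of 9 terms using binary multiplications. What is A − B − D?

Full binary trees with 11 leaves have 11−1 = 10 internal nodes, so there are C_10 of them. So A = C_10 = 16796.
Non-crossing perfect matchings of 2n points on a circle are counted by C_n; with 18 points, n = 9. So B = C_9 = 4862.
Parenthesizations of m factors correspond to full binary trees with m leaves, counted by C_{m−1}; m = 9 gives C_8. So D = C_8 = 1430.
A − B − D = 16796 − 4862 − 1430 = 10504.

10504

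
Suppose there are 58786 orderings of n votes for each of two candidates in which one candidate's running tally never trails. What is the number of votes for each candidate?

Such ballot sequences with n votes each are counted by C_n; 58786 = C_11.

11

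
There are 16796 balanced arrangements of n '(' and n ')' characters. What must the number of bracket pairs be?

Balanced strings of n bracket-pairs are counted by C_n. The Catalan number equal to 16796 is C_10.

10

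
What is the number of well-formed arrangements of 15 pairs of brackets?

9694845

A balanced arrangement of 15 bracket pairs is a Dyck word of semilength 15, so the count is C_15.
C_15 = C_14 · 2(2·14+1)/(14+2) = 2674440 · 58/16 = 9694845.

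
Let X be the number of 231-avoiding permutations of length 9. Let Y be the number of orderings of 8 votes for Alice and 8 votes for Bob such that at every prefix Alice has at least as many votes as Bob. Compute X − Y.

3432

Permutations of [n] avoiding any single length-3 pattern are counted by C_n; here n = 9. So X = C_9 = 4862.
Reading a vote for the leader as '(' and for the other as ')' turns such a sequence into a balanced string of 8 pairs, so the count is C_8. So Y = C_8 = 1430.
X − Y = 4862 − 1430 = 3432.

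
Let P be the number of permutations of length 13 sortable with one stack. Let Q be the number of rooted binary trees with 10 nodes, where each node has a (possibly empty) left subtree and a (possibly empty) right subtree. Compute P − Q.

By Knuth's characterisation, the stack-sortable permutations of length 13 are the 231-avoiders, numbering C_13. So P = C_13 = 742900.
Binary trees (left/right distinguished) on n nodes are counted by C_n; here n = 10. So Q = C_10 = 16796.
P − Q = 742900 − 16796 = 726104.

726104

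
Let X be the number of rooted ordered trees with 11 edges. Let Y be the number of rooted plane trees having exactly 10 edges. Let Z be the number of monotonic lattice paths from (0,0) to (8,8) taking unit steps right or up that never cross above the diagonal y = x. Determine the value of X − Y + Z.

Rooted ordered trees with n edges are counted by C_n; here n = 11. So X = C_11 = 58786.
A rooted plane tree with 10 edges has 11 nodes, and the count is C_10. So Y = C_10 = 16796.
Sub-diagonal monotone paths from (0,0) to (8,8) biject with Dyck paths of semilength 8, giving C_8. So Z = C_8 = 1430.
X − Y + Z = 58786 − 16796 + 1430 = 43420.

43420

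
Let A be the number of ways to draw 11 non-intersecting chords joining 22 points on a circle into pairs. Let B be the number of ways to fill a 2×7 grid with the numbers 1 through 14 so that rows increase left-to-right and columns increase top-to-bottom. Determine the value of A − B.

58357

Non-crossing perfect matchings of 2n points on a circle are counted by C_n; with 22 points, n = 11. So A = C_11 = 58786.
Standard Young tableaux of shape 2×n are counted by C_n; here n = 7. So B = C_7 = 429.
A − B = 58786 − 429 = 58357.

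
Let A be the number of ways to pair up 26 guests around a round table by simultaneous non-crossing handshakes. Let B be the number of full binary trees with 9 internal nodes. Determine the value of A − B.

With 26 = 2·13 people, non-crossing handshake pairings are non-crossing perfect matchings on a circle, counted by C_13. So A = C_13 = 742900.
Full binary trees with n internal nodes are counted by C_n; here n = 9. So B = C_9 = 4862.
A − B = 742900 − 4862 = 738038.

738038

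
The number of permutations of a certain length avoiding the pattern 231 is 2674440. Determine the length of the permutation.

14

Permutations of [n] avoiding a fixed length-3 pattern are counted by C_n; 2674440 = C_14.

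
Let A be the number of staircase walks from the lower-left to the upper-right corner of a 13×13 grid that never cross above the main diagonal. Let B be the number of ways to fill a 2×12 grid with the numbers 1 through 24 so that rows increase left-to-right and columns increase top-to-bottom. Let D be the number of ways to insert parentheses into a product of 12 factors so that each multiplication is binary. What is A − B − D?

Monotone paths in an n×n grid that stay weakly below the diagonal are counted by C_n; here n = 13. So A = C_13 = 742900.
By the hook-length formula (or a Dyck-path bijection), SYT of shape 2×12 number C_12. So B = C_12 = 208012.
Parenthesizations of m factors correspond to full binary trees with m leaves, counted by C_{m−1}; m = 12 gives C_11. So D = C_11 = 58786.
A − B − D = 742900 − 208012 − 58786 = 476102.

476102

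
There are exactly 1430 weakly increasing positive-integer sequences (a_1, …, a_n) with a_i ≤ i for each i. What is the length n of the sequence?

Such sub-staircase sequences of length n are counted by C_n, and C_8 = 1430.

8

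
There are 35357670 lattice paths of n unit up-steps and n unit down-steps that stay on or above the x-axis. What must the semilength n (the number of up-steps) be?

Dyck paths of semilength n are counted by C_n; 35357670 = C_16.

16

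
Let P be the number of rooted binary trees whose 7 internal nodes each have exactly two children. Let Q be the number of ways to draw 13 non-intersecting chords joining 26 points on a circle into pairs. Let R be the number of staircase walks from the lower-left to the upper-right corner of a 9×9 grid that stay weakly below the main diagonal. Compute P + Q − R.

738467

Full binary trees with n internal nodes are counted by C_n; here n = 7. So P = C_7 = 429.
Pairing 26 circle points by 13 non-crossing chords gives C_13 matchings. So Q = C_13 = 742900.
Sub-diagonal monotone paths from (0,0) to (9,9) biject with Dyck paths of semilength 9, giving C_9. So R = C_9 = 4862.
P + Q − R = 429 + 742900 − 4862 = 738467.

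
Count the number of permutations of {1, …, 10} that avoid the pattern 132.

For any fixed pattern of length 3, the pattern-avoiding permutations of [10] number C_10.
C_10 = C_9 · 2(2·9+1)/(9+2) = 4862 · 38/11 = 16796.

16796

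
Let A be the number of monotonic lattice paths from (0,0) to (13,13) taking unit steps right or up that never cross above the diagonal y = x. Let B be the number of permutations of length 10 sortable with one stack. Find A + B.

759696

Sub-diagonal monotone paths from (0,0) to (13,13) biject with Dyck paths of semilength 13, giving C_13. So A = C_13 = 742900.
Stack-sortable permutations are exactly the 231-avoiding ones, counted by C_n; here n = 10. So B = C_10 = 16796.
A + B = 742900 + 16796 = 759696.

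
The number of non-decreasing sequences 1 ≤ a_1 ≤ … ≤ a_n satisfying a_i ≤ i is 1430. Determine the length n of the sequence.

Such sub-staircase sequences of length n are counted by C_n, and C_8 = 1430.

8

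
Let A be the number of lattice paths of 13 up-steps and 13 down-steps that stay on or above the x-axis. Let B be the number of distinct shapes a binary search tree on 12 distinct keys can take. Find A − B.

Dyck paths of semilength n (length 2n) are counted by C_n; here n = 13. So A = C_13 = 742900.
Rooted binary trees with 12 nodes (each child slot possibly empty) number C_12. So B = C_12 = 208012.
A − B = 742900 − 208012 = 534888.

534888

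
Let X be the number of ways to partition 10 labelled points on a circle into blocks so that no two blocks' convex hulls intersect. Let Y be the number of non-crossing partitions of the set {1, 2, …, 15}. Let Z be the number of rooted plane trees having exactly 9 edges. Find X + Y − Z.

9706779

The non-crossing partitions of [10] form a lattice of size C_10. So X = C_10 = 16796.
The non-crossing partitions of [15] form a lattice of size C_15. So Y = C_15 = 9694845.
A rooted plane tree with 9 edges has 10 nodes, and the count is C_9. So Z = C_9 = 4862.
X + Y − Z = 16796 + 9694845 − 4862 = 9706779.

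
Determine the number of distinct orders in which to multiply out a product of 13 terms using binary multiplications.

Bracketing 13 factors into binary products is counted by C_{13−1} = C_12.
C_12 = C_11 · 2(2·11+1)/(11+2) = 58786 · 46/13 = 208012.

208012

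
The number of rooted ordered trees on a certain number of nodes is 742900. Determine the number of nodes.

14

Rooted ordered trees on m nodes are counted by C_{m−1}. Since C_13 = 742900, the index is 13.
So the index is 13, and the number of nodes is 13 + 1 = 14.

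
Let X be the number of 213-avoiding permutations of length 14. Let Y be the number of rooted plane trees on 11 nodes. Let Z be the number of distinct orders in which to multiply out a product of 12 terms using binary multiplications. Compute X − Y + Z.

For any fixed pattern of length 3, the pattern-avoiding permutations of [14] number C_14. So X = C_14 = 2674440.
Rooted ordered (plane) trees on m nodes have m−1 edges and are counted by C_{m−1}; m = 11 gives C_10. So Y = C_10 = 16796.
Parenthesizations of m factors correspond to full binary trees with m leaves, counted by C_{m−1}; m = 12 gives C_11. So Z = C_11 = 58786.
X − Y + Z = 2674440 − 16796 + 58786 = 2716430.

2716430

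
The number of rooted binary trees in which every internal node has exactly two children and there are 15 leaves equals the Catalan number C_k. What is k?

Full binary trees with 15 leaves have 15−1 = 14 internal nodes, so there are C_14 of them.

14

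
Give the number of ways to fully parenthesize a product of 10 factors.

4862

Ways to associate a product of 10 factors correspond to binary trees on 10 leaves, so the count is C_9.
C_9 = C_8 · 2(2·8+1)/(8+2) = 1430 · 34/10 = 4862.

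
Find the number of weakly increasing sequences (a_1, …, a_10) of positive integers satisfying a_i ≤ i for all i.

16796

Such sub-staircase sequences of length n are counted by C_n; here n = 10.
C_10 = C(20,10)/11 = 184756/11 = 16796.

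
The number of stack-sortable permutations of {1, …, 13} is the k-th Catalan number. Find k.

13

Stack-sortable permutations are exactly the 231-avoiding ones, counted by C_n; here n = 13.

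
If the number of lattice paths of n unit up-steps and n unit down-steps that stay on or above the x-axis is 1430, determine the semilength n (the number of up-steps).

8

Dyck paths of semilength n are counted by C_n; 1430 = C_8.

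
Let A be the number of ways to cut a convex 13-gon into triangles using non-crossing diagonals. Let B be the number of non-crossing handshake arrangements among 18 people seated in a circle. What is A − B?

53924

Triangulations of a convex m-gon are counted by C_{m−2}; with m = 13 this is C_11. So A = C_11 = 58786.
With 18 = 2·9 people, non-crossing handshake pairings are non-crossing perfect matchings on a circle, counted by C_9. So B = C_9 = 4862.
A − B = 58786 − 4862 = 53924.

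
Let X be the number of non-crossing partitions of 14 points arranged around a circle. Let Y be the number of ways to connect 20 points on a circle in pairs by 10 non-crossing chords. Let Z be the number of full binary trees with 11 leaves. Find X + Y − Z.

2674440

The non-crossing partitions of [14] form a lattice of size C_14. So X = C_14 = 2674440.
Pairing 20 circle points by 10 non-crossing chords gives C_10 matchings. So Y = C_10 = 16796.
Full binary trees with 11 leaves have 11−1 = 10 internal nodes, so there are C_10 of them. So Z = C_10 = 16796.
X + Y − Z = 2674440 + 16796 − 16796 = 2674440.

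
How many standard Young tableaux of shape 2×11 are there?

Standard Young tableaux of shape 2×n are counted by C_n; here n = 11.
C_11 = 58786.

58786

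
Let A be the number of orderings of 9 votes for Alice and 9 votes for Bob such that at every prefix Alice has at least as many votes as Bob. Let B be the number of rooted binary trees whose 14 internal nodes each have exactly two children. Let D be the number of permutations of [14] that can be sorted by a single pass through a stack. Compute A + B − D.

Ballot sequences with n votes each where one side never trails are Dyck words, counted by C_n; here n = 9. So A = C_9 = 4862.
Full binary trees with n internal nodes are counted by C_n; here n = 14. So B = C_14 = 2674440.
Stack-sortable permutations are exactly the 231-avoiding ones, counted by C_n; here n = 14. So D = C_14 = 2674440.
A + B − D = 4862 + 2674440 − 2674440 = 4862.

4862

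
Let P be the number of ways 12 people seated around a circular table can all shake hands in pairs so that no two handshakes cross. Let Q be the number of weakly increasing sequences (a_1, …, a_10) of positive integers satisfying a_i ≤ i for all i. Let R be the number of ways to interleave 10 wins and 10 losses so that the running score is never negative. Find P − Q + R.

132

With 12 = 2·6 people, non-crossing handshake pairings are non-crossing perfect matchings on a circle, counted by C_6. So P = C_6 = 132.
Weakly increasing sequences with a_i ≤ i biject with Dyck paths of semilength 10, so there are C_10. So Q = C_10 = 16796.
Ballot sequences with n votes each where one side never trails are Dyck words, counted by C_n; here n = 10. So R = C_10 = 16796.
P − Q + R = 132 − 16796 + 16796 = 132.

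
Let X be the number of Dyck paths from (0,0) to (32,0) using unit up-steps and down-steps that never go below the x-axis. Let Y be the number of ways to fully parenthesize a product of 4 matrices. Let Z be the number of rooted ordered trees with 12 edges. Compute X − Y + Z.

35565677

Dyck paths of semilength n (length 2n) are counted by C_n; here n = 16. So X = C_16 = 35357670.
Bracketing 4 factors into binary products is counted by C_{4−1} = C_3. So Y = C_3 = 5.
A rooted plane tree with 12 edges has 13 nodes, and the count is C_12. So Z = C_12 = 208012.
X − Y + Z = 35357670 − 5 + 208012 = 35565677.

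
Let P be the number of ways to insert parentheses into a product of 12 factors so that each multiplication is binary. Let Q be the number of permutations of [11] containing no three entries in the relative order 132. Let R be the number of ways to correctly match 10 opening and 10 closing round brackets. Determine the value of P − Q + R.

Ways to associate a product of 12 factors correspond to binary trees on 12 leaves, so the count is C_11. So P = C_11 = 58786.
For any fixed pattern of length 3, the pattern-avoiding permutations of [11] number C_11. So Q = C_11 = 58786.
With 10 pairs the number of balanced bracket strings is the Catalan number C_10. So R = C_10 = 16796.
P − Q + R = 58786 − 58786 + 16796 = 16796.

16796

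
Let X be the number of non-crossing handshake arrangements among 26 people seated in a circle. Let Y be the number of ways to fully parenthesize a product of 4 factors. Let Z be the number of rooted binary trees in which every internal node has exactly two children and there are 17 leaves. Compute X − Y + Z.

36100565

Non-crossing handshake pairings of 2n people are counted by C_n; 26 people gives n = 13. So X = C_13 = 742900.
Parenthesizations of m factors correspond to full binary trees with m leaves, counted by C_{m−1}; m = 4 gives C_3. So Y = C_3 = 5.
Full binary trees with 17 leaves have 17−1 = 16 internal nodes, so there are C_16 of them. So Z = C_16 = 35357670.
X − Y + Z = 742900 − 5 + 35357670 = 36100565.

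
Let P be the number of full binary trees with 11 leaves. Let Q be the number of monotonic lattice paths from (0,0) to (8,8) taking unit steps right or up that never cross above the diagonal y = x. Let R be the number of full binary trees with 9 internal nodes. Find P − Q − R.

10504

Full binary trees with 11 leaves have 11−1 = 10 internal nodes, so there are C_10 of them. So P = C_10 = 16796.
Monotone paths in an n×n grid that stay weakly below the diagonal are counted by C_n; here n = 8. So Q = C_8 = 1430.
Full binary trees with n internal nodes are counted by C_n; here n = 9. So R = C_9 = 4862.
P − Q − R = 16796 − 1430 − 4862 = 10504.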